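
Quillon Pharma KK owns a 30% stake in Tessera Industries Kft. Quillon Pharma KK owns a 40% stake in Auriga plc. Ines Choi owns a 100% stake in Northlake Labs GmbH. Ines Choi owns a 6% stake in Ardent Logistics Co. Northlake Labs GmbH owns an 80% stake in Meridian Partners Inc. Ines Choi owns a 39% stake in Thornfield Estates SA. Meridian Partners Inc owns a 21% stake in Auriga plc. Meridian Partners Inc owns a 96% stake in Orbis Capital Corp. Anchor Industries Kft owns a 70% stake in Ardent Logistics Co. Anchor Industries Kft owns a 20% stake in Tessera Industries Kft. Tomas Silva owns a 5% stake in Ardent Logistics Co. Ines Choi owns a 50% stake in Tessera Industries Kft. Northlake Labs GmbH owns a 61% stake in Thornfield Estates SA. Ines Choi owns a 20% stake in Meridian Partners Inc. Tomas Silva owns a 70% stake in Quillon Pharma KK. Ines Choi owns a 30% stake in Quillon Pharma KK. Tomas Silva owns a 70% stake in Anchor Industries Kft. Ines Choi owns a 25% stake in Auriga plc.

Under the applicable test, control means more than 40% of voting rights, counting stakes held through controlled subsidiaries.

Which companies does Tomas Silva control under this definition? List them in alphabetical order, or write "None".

Anchor Industries Kft, Ardent Logistics Co, Quillon Pharma KK, Tessera Industries Kft

Tomas holds 70% of Quillon, so Tomas controls Quillon.
Tomas holds 70% of Anchor, so Tomas controls Anchor.
Quillon and Anchor together hold 30% + 20% = 50% of Tessera, so Tomas controls Tessera.
Anchor and Tomas together hold 70% + 5% = 75% of Ardent, so Tomas controls Ardent.
No other company's threshold is met.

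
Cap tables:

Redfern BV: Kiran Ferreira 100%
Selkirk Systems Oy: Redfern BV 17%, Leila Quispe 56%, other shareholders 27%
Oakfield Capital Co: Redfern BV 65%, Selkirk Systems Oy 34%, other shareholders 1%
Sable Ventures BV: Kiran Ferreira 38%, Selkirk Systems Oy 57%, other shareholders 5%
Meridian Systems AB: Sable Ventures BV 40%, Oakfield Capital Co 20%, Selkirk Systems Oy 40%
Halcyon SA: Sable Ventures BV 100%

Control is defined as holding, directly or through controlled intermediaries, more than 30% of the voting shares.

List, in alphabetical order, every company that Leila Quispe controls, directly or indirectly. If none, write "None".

Leila holds 56% of Selkirk, so Leila controls Selkirk.
Selkirk holds 34% of Oakfield, so Leila controls Oakfield.
Selkirk holds 57% of Sable, so Leila controls Sable.
Sable and Oakfield and Selkirk together hold 40% + 20% + 40% = 100% of Meridian, so Leila controls Meridian.
Sable holds 100% of Halcyon, so Leila controls Halcyon.
No other company's threshold is met.

Halcyon SA, Meridian Systems AB, Oakfield Capital Co, Sable Ventures BV, Selkirk Systems Oy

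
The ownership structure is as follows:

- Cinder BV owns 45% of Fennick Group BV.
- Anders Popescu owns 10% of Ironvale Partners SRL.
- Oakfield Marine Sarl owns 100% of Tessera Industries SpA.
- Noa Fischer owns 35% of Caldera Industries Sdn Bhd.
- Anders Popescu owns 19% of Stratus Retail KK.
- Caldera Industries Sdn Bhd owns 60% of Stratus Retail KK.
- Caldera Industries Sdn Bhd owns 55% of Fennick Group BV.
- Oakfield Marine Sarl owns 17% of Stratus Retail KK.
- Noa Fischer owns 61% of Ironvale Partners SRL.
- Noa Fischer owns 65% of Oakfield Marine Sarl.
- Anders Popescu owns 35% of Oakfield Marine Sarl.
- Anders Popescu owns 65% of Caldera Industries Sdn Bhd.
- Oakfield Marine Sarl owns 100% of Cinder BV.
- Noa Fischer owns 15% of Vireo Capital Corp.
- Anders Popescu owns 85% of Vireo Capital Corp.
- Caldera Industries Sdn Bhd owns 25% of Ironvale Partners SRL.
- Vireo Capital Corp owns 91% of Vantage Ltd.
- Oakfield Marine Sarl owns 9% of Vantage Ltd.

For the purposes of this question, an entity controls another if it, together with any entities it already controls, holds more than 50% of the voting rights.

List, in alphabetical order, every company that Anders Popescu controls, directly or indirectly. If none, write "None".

Caldera Industries Sdn Bhd, Fennick Group BV, Stratus Retail KK, Vantage Ltd, Vireo Capital Corp

Anders holds 65% of Caldera, so Anders controls Caldera.
Anders holds 85% of Vireo, so Anders controls Vireo.
Anders and Caldera together hold 19% + 60% = 79% of Stratus, so Anders controls Stratus.
Caldera holds 55% of Fennick, so Anders controls Fennick.
Vireo holds 91% of Vantage, so Anders controls Vantage.
No other company's threshold is met.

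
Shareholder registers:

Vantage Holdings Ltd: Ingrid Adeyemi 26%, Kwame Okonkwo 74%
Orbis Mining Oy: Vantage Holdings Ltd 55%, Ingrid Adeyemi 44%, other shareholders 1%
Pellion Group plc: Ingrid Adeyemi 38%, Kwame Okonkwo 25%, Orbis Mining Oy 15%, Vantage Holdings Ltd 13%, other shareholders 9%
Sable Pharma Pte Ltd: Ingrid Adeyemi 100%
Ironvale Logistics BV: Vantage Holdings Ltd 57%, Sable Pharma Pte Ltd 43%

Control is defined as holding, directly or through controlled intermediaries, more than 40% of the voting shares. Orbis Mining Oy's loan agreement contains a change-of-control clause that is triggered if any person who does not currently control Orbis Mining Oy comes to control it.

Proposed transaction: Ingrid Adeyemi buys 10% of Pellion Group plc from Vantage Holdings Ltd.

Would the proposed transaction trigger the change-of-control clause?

No

The purchase adds only to Ingrid's holdings (Vantage's stake shrinks), so Ingrid is the only person who could newly come to control Orbis.
Ingrid holds 44% of Orbis, so Ingrid controls Orbis.
So Ingrid already controls Orbis before the transaction.
After the purchase, Ingrid's direct stake in Pellion rises to 38% + 10% = 48%, and Vantage's stake falls to 3%.
Ingrid controlled Orbis already, so this is not a new person acquiring control; every other person's position is unchanged or reduced.
No new person acquires control, so the clause is not triggered.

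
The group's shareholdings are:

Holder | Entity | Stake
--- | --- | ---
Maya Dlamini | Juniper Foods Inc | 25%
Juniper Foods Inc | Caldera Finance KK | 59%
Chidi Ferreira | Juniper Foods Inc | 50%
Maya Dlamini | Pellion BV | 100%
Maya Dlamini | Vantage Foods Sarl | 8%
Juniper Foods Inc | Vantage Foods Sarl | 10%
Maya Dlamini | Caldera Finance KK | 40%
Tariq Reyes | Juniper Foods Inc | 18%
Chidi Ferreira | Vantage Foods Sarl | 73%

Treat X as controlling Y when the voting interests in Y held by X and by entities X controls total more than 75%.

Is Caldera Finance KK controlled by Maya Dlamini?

No

Maya holds 100% of Pellion, so Maya controls Pellion.
In Caldera, Maya's side holds only 40%, not > 75%.
So Maya does not control Caldera.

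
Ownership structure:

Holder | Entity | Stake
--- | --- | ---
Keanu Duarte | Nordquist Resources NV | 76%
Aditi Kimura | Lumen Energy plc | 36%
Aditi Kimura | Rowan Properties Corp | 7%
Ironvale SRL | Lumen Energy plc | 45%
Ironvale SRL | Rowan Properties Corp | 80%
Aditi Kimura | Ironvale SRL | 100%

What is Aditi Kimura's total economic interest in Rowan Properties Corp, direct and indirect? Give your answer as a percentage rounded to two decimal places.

Aditi reaches Rowan along 2 paths.
Via Ironvale: 100% × 80% = 80%.
Direct stake: 7% = 7%.
Total: 80% + 7% = 87%.
Rounded: 87.00%.

87.00%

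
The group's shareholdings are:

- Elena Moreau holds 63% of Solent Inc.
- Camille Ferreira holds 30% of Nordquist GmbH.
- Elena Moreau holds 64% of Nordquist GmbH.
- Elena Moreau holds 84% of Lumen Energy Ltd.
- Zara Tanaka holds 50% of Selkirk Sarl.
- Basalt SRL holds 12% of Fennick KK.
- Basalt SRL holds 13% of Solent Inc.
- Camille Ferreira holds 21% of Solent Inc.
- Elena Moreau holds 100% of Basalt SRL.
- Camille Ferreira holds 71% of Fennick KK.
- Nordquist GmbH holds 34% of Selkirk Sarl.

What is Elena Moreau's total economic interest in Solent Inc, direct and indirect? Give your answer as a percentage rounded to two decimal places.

76.00%

Elena reaches Solent along 2 paths.
Via Basalt: 100% × 13% = 13%.
Direct stake: 63% = 63%.
Total: 13% + 63% = 76%.
Rounded: 76.00%.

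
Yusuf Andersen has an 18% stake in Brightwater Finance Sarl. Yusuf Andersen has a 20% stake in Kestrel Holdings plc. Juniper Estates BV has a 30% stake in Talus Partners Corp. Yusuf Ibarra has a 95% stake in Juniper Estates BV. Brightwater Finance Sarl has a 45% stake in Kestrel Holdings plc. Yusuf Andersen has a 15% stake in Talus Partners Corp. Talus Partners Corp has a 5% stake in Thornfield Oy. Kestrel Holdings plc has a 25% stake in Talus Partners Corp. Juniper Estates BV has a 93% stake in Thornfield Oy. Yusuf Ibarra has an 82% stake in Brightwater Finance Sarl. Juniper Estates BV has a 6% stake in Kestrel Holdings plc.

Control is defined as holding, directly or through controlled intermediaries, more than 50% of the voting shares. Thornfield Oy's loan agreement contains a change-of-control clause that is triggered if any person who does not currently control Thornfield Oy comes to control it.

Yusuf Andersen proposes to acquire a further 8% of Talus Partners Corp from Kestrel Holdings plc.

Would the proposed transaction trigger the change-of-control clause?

The purchase adds only to Yusuf Andersen's holdings (Kestrel's stake shrinks), so Yusuf Andersen is the only person who could newly come to control Thornfield.
Yusuf Andersen's largest direct stake is 20% in Kestrel, which does not meet the threshold, so Yusuf Andersen controls no company.
Neither Yusuf Andersen nor any entity Yusuf Andersen controls holds any voting interest in Thornfield.
So before the transaction, Yusuf Andersen does not control Thornfield.
After the purchase, Yusuf Andersen's direct stake in Talus rises to 15% + 8% = 23%, and Kestrel's stake falls to 17%.
Yusuf Andersen's side now holds 23% of Talus, not > 50%, so Yusuf Andersen still does not control Talus.
After the transaction, neither Yusuf Andersen nor any entity Yusuf Andersen controls holds a voting interest in Thornfield, so Yusuf Andersen still does not control it.
No new person acquires control, so the clause is not triggered.

No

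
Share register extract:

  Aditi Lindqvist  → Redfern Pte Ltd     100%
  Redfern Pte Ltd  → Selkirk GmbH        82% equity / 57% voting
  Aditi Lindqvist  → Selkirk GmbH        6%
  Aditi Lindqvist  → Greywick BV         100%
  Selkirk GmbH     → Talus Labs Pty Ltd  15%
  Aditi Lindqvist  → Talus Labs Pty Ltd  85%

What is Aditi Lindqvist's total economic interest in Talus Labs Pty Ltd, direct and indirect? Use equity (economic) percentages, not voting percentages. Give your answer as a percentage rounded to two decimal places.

98.20%

Aditi reaches Talus along 3 paths.
Direct stake: 85% = 85%.
Via Selkirk: 6% × 15% = 0.9%.
Via Redfern → Selkirk: 100% × 82% × 15% = 12.3%.
Total: 85% + 0.9% + 12.3% = 98.2%.
Rounded: 98.20%.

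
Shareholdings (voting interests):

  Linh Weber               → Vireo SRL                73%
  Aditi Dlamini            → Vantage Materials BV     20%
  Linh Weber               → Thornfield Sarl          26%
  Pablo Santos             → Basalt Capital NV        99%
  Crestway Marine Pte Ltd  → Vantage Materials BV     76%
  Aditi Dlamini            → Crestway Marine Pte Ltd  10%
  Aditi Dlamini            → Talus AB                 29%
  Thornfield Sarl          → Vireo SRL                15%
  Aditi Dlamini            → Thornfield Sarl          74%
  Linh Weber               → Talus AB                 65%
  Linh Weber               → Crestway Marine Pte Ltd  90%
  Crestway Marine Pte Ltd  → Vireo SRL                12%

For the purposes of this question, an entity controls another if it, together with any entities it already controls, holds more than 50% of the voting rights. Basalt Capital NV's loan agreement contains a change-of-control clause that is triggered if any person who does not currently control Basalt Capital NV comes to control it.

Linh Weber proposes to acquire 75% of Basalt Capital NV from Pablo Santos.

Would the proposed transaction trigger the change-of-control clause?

Yes

The purchase adds only to Linh's holdings (Pablo's stake shrinks), so Linh is the only person who could newly come to control Basalt.
Linh holds 90% of Crestway, so Linh controls Crestway.
Linh holds 65% of Talus, so Linh controls Talus.
Crestway and Linh together hold 12% + 73% = 85% of Vireo, so Linh controls Vireo.
Crestway holds 76% of Vantage, so Linh controls Vantage.
Neither Linh nor any entity Linh controls holds any voting interest in Basalt.
So before the transaction, Linh does not control Basalt.
After the purchase, Linh holds 75% of Basalt directly, and Pablo's stake falls to 24%.
Linh holds 75% of Basalt, so Linh controls Basalt.
Linh did not control Basalt before and does after, so the clause is triggered.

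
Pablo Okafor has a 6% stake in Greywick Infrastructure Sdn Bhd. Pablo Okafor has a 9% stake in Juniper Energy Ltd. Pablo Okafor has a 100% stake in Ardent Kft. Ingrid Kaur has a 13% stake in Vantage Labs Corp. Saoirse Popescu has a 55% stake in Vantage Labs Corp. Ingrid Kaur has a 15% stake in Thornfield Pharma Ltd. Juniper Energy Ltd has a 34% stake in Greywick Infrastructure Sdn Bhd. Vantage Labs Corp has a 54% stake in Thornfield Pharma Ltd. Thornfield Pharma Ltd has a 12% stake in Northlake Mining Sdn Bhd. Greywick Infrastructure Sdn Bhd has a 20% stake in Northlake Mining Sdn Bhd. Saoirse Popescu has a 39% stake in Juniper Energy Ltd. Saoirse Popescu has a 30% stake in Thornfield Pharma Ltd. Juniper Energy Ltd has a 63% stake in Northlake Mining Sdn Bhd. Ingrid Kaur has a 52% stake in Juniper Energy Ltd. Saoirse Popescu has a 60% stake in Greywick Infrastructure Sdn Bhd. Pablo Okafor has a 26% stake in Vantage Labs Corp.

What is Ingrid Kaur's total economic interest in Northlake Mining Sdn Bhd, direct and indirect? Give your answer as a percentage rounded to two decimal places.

38.94%

Ingrid reaches Northlake along 4 paths.
Via Juniper: 52% × 63% = 32.76%.
Via Juniper → Greywick: 52% × 34% × 20% = 3.536%.
Via Vantage → Thornfield: 13% × 54% × 12% = 0.8424%.
Via Thornfield: 15% × 12% = 1.8%.
Total: 32.76% + 3.536% + 0.8424% + 1.8% = 38.9384%.
Rounded: 38.94%.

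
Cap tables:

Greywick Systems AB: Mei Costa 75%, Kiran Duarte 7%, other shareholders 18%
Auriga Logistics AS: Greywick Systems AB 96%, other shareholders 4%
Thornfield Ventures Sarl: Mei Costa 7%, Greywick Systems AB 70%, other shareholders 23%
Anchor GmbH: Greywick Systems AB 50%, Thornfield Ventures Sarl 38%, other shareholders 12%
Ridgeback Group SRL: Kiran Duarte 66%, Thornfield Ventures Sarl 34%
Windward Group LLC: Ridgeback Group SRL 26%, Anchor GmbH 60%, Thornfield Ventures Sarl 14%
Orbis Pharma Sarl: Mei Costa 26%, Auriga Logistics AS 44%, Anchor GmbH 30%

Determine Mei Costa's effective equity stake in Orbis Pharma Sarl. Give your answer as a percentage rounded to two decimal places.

75.71%

Mei reaches Orbis along 5 paths.
Direct stake: 26% = 26%.
Via Greywick → Auriga: 75% × 96% × 44% = 31.68%.
Via Greywick → Anchor: 75% × 50% × 30% = 11.25%.
Via Thornfield → Anchor: 7% × 38% × 30% = 0.798%.
Via Greywick → Thornfield → Anchor: 75% × 70% × 38% × 30% = 5.985%.
Total: 26% + 31.68% + 11.25% + 0.798% + 5.985% = 75.713%.
Rounded: 75.71%.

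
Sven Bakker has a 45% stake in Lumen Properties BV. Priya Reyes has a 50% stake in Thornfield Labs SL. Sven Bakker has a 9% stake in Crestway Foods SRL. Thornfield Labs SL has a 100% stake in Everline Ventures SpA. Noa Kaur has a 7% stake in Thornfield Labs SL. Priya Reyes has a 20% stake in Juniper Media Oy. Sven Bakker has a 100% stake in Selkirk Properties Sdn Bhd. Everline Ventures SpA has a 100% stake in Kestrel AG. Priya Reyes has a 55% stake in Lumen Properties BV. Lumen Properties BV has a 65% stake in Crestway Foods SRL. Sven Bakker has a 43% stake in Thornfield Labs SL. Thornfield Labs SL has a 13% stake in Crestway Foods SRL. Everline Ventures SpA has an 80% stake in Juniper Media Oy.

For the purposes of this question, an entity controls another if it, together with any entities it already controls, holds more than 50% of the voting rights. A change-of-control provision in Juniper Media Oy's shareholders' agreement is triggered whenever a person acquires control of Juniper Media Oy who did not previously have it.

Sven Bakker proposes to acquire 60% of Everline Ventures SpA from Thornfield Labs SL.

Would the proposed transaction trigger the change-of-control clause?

The purchase adds only to Sven's holdings (Thornfield's stake shrinks), so Sven is the only person who could newly come to control Juniper.
Sven holds 100% of Selkirk, so Sven controls Selkirk.
Neither Sven nor any entity Sven controls holds any voting interest in Juniper.
So before the transaction, Sven does not control Juniper.
After the purchase, Sven holds 60% of Everline directly, and Thornfield's stake falls to 40%.
Sven holds 60% of Everline, so Sven controls Everline.
Everline holds 80% of Juniper, so Sven controls Juniper.
Sven did not control Juniper before and does after, so the clause is triggered.

Yes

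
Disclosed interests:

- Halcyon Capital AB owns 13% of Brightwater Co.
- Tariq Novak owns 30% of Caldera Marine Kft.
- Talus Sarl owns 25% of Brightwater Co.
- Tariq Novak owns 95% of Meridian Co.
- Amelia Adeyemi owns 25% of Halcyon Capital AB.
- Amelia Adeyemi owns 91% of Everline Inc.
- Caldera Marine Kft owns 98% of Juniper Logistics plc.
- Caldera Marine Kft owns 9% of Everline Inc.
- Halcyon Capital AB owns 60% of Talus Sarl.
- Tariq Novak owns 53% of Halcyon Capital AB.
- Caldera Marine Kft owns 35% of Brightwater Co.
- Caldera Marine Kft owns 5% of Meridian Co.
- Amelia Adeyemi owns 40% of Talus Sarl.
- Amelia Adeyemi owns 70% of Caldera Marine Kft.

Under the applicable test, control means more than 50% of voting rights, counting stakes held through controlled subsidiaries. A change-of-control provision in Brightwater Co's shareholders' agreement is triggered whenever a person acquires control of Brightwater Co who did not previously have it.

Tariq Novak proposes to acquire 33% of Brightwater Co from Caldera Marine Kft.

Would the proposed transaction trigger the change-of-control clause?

Yes

The purchase adds only to Tariq's holdings (Caldera's stake shrinks), so Tariq is the only person who could newly come to control Brightwater.
Tariq holds 53% of Halcyon, so Tariq controls Halcyon.
Halcyon holds 60% of Talus, so Tariq controls Talus.
Tariq holds 95% of Meridian, so Tariq controls Meridian.
In Brightwater, Tariq's side holds only 13% + 25% = 38%, not > 50%.
So before the transaction, Tariq does not control Brightwater.
After the purchase, Tariq holds 33% of Brightwater directly, and Caldera's stake falls to 2%.
Halcyon and Talus and Tariq together hold 13% + 25% + 33% = 71% of Brightwater, so Tariq controls Brightwater.
Tariq did not control Brightwater before and does after, so the clause is triggered.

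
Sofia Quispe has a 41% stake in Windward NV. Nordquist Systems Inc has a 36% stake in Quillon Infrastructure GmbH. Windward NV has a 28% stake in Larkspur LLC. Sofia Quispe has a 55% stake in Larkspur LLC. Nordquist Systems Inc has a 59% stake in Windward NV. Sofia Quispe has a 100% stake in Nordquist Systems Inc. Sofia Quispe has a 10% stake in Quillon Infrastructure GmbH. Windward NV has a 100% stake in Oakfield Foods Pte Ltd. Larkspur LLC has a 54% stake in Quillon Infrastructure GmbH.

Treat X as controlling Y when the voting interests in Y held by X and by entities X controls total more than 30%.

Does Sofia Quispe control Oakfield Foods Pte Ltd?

Sofia holds 100% of Nordquist, so Sofia controls Nordquist.
Nordquist and Sofia together hold 59% + 41% = 100% of Windward, so Sofia controls Windward.
Windward holds 100% of Oakfield, so Sofia controls Oakfield.

Yes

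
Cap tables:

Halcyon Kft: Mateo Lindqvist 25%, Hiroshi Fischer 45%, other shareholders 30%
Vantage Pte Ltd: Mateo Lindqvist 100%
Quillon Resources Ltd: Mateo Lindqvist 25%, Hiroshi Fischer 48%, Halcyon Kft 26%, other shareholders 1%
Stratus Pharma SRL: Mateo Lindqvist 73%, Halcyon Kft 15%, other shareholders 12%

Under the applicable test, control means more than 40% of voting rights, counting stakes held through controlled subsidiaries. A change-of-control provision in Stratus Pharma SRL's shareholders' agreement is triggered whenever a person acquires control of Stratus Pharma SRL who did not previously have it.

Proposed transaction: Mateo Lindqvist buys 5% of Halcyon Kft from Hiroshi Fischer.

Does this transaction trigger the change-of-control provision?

No

The purchase adds only to Mateo's holdings (Hiroshi's stake shrinks), so Mateo is the only person who could newly come to control Stratus.
Mateo holds 73% of Stratus, so Mateo controls Stratus.
So Mateo already controls Stratus before the transaction.
After the purchase, Mateo's direct stake in Halcyon rises to 25% + 5% = 30%, and Hiroshi's stake falls to 40%.
Mateo controlled Stratus already, so this is not a new person acquiring control; every other person's position is unchanged or reduced.
No new person acquires control, so the clause is not triggered.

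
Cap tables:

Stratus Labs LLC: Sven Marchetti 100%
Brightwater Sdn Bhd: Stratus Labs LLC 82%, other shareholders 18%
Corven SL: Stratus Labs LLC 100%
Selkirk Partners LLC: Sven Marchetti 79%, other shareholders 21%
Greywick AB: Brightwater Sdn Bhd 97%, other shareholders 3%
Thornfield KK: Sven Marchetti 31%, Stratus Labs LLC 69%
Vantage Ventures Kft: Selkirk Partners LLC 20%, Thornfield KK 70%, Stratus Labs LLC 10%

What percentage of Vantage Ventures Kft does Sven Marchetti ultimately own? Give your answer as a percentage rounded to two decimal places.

Sven reaches Vantage along 4 paths.
Via Selkirk: 79% × 20% = 15.8%.
Via Thornfield: 31% × 70% = 21.7%.
Via Stratus → Thornfield: 100% × 69% × 70% = 48.3%.
Via Stratus: 100% × 10% = 10%.
Total: 15.8% + 21.7% + 48.3% + 10% = 95.8%.
Rounded: 95.80%.

95.80%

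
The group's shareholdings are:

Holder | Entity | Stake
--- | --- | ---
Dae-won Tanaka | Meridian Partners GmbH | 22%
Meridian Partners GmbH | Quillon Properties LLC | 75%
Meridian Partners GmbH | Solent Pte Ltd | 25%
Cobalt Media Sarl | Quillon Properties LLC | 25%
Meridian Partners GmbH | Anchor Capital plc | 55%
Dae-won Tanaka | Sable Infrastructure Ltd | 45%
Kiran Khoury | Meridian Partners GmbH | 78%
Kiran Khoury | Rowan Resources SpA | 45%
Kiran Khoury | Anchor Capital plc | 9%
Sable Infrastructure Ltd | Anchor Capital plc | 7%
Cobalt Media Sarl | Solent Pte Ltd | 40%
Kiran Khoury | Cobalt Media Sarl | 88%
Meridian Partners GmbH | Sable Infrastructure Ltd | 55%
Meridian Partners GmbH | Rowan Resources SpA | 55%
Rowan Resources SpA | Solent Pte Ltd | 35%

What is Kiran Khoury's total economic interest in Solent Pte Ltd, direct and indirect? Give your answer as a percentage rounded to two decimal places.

85.47%

Kiran reaches Solent along 4 paths.
Via Meridian: 78% × 25% = 19.5%.
Via Meridian → Rowan: 78% × 55% × 35% = 15.015%.
Via Rowan: 45% × 35% = 15.75%.
Via Cobalt: 88% × 40% = 35.2%.
Total: 19.5% + 15.015% + 15.75% + 35.2% = 85.465%.
Rounded: 85.47%.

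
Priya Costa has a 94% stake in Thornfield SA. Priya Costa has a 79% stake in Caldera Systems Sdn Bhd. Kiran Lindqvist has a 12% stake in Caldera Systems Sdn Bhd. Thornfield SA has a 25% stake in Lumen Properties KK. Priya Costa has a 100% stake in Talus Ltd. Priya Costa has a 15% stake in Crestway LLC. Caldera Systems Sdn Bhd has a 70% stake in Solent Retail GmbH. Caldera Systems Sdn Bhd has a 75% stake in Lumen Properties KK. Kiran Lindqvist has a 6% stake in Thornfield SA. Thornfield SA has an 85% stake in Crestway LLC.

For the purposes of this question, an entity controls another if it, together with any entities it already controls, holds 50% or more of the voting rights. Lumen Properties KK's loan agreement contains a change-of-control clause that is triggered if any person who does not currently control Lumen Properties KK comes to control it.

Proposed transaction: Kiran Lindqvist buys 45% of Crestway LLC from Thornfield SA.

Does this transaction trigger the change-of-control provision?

No

The purchase adds only to Kiran's holdings (Thornfield's stake shrinks), so Kiran is the only person who could newly come to control Lumen.
Kiran's largest direct stake is 12% in Caldera, which does not meet the threshold, so Kiran controls no company.
Neither Kiran nor any entity Kiran controls holds any voting interest in Lumen.
So before the transaction, Kiran does not control Lumen.
After the purchase, Kiran holds 45% of Crestway directly, and Thornfield's stake falls to 40%.
Kiran's side now holds 45% of Crestway, not ≥ 50%, so Kiran still does not control Crestway.
After the transaction, neither Kiran nor any entity Kiran controls holds a voting interest in Lumen, so Kiran still does not control it.
No new person acquires control, so the clause is not triggered.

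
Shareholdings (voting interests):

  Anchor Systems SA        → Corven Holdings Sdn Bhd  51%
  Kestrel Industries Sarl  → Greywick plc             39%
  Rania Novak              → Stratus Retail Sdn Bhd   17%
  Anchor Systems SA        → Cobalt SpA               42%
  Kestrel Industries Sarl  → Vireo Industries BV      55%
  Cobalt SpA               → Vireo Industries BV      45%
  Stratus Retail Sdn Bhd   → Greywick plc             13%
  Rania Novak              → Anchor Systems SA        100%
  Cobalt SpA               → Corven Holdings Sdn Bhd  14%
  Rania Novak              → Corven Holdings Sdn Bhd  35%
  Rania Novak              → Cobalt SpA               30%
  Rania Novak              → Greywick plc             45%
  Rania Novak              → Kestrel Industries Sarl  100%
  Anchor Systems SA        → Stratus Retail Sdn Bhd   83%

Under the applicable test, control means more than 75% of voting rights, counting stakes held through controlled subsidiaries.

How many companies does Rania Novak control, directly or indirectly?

5

Rania holds 100% of Kestrel, so Rania controls Kestrel.
Rania holds 100% of Anchor, so Rania controls Anchor.
Anchor and Rania together hold 83% + 17% = 100% of Stratus, so Rania controls Stratus.
Anchor and Rania together hold 51% + 35% = 86% of Corven, so Rania controls Corven.
Kestrel and Rania and Stratus together hold 39% + 45% + 13% = 97% of Greywick, so Rania controls Greywick.
No other company's threshold is met.
Rania controls 5 companies.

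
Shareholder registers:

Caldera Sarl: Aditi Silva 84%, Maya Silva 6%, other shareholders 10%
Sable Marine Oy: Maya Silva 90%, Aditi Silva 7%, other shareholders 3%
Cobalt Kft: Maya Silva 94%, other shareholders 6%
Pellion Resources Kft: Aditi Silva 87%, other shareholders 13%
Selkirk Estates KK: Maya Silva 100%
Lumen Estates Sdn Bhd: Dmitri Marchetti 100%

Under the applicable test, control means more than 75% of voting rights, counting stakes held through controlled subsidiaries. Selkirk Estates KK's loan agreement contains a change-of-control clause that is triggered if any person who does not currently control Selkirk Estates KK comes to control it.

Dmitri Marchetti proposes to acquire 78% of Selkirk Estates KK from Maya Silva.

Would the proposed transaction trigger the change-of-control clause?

Yes

The purchase adds only to Dmitri's holdings (Maya's stake shrinks), so Dmitri is the only person who could newly come to control Selkirk.
Dmitri holds 100% of Lumen, so Dmitri controls Lumen.
Neither Dmitri nor any entity Dmitri controls holds any voting interest in Selkirk.
So before the transaction, Dmitri does not control Selkirk.
After the purchase, Dmitri holds 78% of Selkirk directly, and Maya's stake falls to 22%.
Dmitri holds 78% of Selkirk, so Dmitri controls Selkirk.
Dmitri did not control Selkirk before and does after, so the clause is triggered.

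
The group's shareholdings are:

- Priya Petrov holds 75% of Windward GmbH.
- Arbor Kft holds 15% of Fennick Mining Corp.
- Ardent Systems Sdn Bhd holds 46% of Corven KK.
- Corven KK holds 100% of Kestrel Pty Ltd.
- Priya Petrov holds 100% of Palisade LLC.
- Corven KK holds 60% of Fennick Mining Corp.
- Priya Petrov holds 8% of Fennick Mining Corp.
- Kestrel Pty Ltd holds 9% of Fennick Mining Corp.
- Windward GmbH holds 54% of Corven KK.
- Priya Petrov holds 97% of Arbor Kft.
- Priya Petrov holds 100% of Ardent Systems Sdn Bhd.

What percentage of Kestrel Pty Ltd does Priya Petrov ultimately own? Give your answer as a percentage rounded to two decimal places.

86.50%

Priya reaches Kestrel along 2 paths.
Via Ardent → Corven: 100% × 46% × 100% = 46%.
Via Windward → Corven: 75% × 54% × 100% = 40.5%.
Total: 46% + 40.5% = 86.5%.
Rounded: 86.50%.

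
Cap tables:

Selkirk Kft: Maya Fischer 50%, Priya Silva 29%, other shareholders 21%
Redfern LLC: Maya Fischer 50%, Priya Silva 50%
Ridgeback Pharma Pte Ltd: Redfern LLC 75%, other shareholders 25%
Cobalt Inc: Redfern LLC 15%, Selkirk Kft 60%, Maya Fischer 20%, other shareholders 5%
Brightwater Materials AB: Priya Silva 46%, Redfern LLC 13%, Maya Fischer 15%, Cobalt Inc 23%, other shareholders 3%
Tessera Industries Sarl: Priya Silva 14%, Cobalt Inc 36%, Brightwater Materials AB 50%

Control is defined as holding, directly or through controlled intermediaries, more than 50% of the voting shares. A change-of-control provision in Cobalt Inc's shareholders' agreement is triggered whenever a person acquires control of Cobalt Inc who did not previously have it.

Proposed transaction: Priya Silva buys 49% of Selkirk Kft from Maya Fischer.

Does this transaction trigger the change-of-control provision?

Yes

The purchase adds only to Priya's holdings (Maya's stake shrinks), so Priya is the only person who could newly come to control Cobalt.
Priya's largest direct stake is 50% in Redfern, which does not meet the threshold, so Priya controls no company.
Neither Priya nor any entity Priya controls holds any voting interest in Cobalt.
So before the transaction, Priya does not control Cobalt.
After the purchase, Priya's direct stake in Selkirk rises to 29% + 49% = 78%, and Maya's stake falls to 1%.
Priya holds 78% of Selkirk, so Priya controls Selkirk.
Selkirk holds 60% of Cobalt, so Priya controls Cobalt.
Priya did not control Cobalt before and does after, so the clause is triggered.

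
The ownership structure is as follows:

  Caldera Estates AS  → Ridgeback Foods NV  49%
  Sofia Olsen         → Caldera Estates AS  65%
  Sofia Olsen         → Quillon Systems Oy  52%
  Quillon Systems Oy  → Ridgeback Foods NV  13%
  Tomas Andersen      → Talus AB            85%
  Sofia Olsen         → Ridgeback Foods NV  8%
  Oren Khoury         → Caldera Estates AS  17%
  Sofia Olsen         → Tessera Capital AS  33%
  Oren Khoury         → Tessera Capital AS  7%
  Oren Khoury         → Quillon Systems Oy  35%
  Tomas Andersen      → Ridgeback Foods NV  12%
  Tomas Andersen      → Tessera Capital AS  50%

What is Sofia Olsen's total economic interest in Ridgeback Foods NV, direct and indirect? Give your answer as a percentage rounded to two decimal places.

46.61%

Sofia reaches Ridgeback along 3 paths.
Via Caldera: 65% × 49% = 31.85%.
Direct stake: 8% = 8%.
Via Quillon: 52% × 13% = 6.76%.
Total: 31.85% + 8% + 6.76% = 46.61%.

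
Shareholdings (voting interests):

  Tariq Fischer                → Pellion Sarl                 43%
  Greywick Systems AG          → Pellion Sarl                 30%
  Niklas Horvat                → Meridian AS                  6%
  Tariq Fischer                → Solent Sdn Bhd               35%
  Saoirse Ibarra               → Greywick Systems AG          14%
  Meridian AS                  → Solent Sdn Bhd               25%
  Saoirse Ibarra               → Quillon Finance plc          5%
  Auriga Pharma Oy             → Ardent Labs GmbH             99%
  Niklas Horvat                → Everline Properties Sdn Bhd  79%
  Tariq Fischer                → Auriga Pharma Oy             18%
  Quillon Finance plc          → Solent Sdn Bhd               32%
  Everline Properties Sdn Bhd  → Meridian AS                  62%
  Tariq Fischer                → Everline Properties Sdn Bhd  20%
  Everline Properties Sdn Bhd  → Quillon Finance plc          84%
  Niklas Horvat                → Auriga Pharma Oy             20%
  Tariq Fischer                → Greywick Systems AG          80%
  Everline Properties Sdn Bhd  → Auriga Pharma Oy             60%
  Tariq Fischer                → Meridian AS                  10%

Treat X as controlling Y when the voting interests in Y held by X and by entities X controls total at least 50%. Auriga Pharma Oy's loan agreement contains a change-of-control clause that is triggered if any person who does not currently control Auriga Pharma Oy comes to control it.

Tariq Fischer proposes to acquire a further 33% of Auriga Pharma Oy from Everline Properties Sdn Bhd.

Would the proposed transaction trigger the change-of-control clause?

Yes

The purchase adds only to Tariq's holdings (Everline's stake shrinks), so Tariq is the only person who could newly come to control Auriga.
Tariq holds 80% of Greywick, so Tariq controls Greywick.
Tariq and Greywick together hold 43% + 30% = 73% of Pellion, so Tariq controls Pellion.
In Auriga, Tariq's side holds only 18%, not ≥ 50%.
So before the transaction, Tariq does not control Auriga.
After the purchase, Tariq's direct stake in Auriga rises to 18% + 33% = 51%, and Everline's stake falls to 27%.
Tariq holds 51% of Auriga, so Tariq controls Auriga.
Tariq did not control Auriga before and does after, so the clause is triggered.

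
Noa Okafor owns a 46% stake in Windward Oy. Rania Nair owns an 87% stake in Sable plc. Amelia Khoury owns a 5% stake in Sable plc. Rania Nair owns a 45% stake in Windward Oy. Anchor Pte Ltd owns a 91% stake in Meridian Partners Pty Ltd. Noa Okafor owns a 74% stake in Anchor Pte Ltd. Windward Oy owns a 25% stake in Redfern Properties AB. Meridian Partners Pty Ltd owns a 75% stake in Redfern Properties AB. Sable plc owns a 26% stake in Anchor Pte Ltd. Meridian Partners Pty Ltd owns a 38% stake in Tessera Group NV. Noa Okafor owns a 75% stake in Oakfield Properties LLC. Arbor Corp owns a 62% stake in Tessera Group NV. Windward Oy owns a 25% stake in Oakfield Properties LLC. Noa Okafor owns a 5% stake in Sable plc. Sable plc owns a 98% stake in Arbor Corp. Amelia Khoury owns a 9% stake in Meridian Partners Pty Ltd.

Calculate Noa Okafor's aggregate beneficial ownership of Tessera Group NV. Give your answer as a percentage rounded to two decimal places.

Noa reaches Tessera along 3 paths.
Via Sable → Arbor: 5% × 98% × 62% = 3.038%.
Via Anchor → Meridian: 74% × 91% × 38% = 25.5892%.
Via Sable → Anchor → Meridian: 5% × 26% × 91% × 38% = 0.44954%.
Total: 3.038% + 25.5892% + 0.44954% = 29.07674%.
Rounded: 29.08%.

29.08%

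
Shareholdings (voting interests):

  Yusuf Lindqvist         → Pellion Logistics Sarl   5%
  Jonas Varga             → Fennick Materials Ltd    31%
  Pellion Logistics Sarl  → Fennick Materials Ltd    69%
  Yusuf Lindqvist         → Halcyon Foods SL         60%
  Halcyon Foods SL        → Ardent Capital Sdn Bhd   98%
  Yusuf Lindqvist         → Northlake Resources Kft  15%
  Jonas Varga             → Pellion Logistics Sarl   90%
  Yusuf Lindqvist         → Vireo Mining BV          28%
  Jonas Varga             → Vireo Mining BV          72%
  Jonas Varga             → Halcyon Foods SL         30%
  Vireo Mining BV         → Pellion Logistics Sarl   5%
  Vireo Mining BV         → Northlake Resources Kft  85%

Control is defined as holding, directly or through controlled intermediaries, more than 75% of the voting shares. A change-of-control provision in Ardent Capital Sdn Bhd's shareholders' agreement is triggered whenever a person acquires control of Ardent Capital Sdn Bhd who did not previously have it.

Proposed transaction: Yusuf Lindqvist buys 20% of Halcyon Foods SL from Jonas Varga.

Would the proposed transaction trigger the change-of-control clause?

The purchase adds only to Yusuf's holdings (Jonas's stake shrinks), so Yusuf is the only person who could newly come to control Ardent.
Yusuf's largest direct stake is 60% in Halcyon, which does not meet the threshold, so Yusuf controls no company.
Neither Yusuf nor any entity Yusuf controls holds any voting interest in Ardent.
So before the transaction, Yusuf does not control Ardent.
After the purchase, Yusuf's direct stake in Halcyon rises to 60% + 20% = 80%, and Jonas's stake falls to 10%.
Yusuf holds 80% of Halcyon, so Yusuf controls Halcyon.
Halcyon holds 98% of Ardent, so Yusuf controls Ardent.
Yusuf did not control Ardent before and does after, so the clause is triggered.

Yes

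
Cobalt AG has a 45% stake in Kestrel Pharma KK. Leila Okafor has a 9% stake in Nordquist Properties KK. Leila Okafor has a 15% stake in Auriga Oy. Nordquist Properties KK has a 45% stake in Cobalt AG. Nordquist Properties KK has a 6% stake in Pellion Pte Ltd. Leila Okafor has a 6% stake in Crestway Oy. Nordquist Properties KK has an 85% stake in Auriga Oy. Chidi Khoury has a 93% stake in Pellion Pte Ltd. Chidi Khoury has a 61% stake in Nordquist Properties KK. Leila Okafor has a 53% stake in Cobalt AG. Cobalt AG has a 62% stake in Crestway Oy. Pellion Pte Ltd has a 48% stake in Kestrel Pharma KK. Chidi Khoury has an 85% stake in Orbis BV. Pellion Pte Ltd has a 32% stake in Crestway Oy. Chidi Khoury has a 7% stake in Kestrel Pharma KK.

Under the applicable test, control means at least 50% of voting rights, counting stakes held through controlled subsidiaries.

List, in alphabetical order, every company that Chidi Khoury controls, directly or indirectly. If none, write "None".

Chidi holds 61% of Nordquist, so Chidi controls Nordquist.
Nordquist holds 85% of Auriga, so Chidi controls Auriga.
Nordquist and Chidi together hold 6% + 93% = 99% of Pellion, so Chidi controls Pellion.
Chidi holds 85% of Orbis, so Chidi controls Orbis.
Chidi and Pellion together hold 7% + 48% = 55% of Kestrel, so Chidi controls Kestrel.
No other company's threshold is met.

Auriga Oy, Kestrel Pharma KK, Nordquist Properties KK, Orbis BV, Pellion Pte Ltd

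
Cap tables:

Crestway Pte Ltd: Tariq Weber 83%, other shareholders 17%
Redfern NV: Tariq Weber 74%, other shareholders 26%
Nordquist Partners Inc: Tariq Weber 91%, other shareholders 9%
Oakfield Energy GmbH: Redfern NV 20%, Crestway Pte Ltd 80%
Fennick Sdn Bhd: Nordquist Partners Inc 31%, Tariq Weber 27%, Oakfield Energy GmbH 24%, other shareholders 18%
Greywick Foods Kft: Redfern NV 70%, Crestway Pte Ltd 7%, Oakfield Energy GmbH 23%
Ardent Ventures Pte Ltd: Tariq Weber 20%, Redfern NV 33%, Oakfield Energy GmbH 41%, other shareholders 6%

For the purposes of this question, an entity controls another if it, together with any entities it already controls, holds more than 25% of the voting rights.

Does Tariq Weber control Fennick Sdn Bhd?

Yes

Tariq holds 91% of Nordquist, so Tariq controls Nordquist.
Tariq holds 83% of Crestway, so Tariq controls Crestway.
Tariq holds 74% of Redfern, so Tariq controls Redfern.
Redfern and Crestway together hold 20% + 80% = 100% of Oakfield, so Tariq controls Oakfield.
Nordquist and Tariq and Oakfield together hold 31% + 27% + 24% = 82% of Fennick, so Tariq controls Fennick.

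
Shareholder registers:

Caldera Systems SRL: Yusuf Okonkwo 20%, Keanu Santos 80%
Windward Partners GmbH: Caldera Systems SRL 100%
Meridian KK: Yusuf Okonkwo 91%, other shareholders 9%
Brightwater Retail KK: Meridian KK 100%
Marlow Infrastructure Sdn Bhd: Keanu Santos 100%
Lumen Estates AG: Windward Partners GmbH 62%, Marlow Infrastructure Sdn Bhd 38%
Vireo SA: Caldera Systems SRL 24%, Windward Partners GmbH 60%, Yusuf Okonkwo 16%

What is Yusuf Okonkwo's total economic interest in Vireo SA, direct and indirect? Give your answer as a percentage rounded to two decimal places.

Yusuf reaches Vireo along 3 paths.
Via Caldera: 20% × 24% = 4.8%.
Via Caldera → Windward: 20% × 100% × 60% = 12%.
Direct stake: 16% = 16%.
Total: 4.8% + 12% + 16% = 32.8%.
Rounded: 32.80%.

32.80%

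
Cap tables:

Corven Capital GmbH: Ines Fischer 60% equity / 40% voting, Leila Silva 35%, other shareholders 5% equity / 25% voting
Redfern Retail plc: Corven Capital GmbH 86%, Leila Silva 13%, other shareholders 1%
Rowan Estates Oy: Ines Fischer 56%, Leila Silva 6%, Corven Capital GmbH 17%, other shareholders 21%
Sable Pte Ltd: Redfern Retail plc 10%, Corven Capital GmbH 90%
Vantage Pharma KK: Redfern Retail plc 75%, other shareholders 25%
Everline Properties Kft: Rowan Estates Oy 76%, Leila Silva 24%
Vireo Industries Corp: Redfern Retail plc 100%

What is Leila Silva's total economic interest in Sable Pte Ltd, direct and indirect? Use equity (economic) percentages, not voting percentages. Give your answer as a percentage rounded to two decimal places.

Leila reaches Sable along 3 paths.
Via Corven → Redfern: 35% × 86% × 10% = 3.01%.
Via Redfern: 13% × 10% = 1.3%.
Via Corven: 35% × 90% = 31.5%.
Total: 3.01% + 1.3% + 31.5% = 35.81%.

35.81%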